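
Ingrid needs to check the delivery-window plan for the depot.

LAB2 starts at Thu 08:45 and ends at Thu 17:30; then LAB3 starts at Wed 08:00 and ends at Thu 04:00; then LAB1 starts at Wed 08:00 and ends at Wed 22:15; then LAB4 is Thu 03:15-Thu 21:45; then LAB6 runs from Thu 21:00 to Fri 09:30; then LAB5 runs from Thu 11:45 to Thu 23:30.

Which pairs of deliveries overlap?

LAB1 & LAB3, LAB2 & LAB4, LAB2 & LAB5, LAB3 & LAB4, LAB4 & LAB5, LAB4 & LAB6, LAB5 & LAB6

Sorted by start: LAB1, LAB3, LAB4, LAB2, LAB5, LAB6.
LAB3 starts before LAB1 ends → LAB1 and LAB3 overlap.
LAB4 starts after LAB1 ends, so LAB1 has no further overlaps.
LAB4 starts before LAB3 ends → LAB3 and LAB4 overlap.
LAB2 starts after LAB3 ends, so LAB3 has no further overlaps.
LAB2 starts before LAB4 ends → LAB4 and LAB2 overlap.
LAB5 starts before LAB4 ends → LAB4 and LAB5 overlap.
LAB6 starts before LAB4 ends → LAB4 and LAB6 overlap.
LAB5 starts before LAB2 ends → LAB2 and LAB5 overlap.
LAB6 starts after LAB2 ends.
LAB6 starts before LAB5 ends → LAB5 and LAB6 overlap.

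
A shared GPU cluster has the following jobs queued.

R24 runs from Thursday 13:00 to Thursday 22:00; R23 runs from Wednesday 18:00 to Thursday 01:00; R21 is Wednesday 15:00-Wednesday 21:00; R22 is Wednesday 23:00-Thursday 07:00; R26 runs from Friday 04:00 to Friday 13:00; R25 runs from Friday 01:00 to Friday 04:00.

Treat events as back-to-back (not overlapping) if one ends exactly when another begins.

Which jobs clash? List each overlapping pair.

Sorted by start: R21, R23, R22, R24, R25, R26.
R23 starts before R21 ends → R21 and R23 overlap.
R22 starts after R21 ends, so R21 has no further overlaps.
R22 starts before R23 ends → R23 and R22 overlap.
R24 starts after R23 ends, so R23 has no further overlaps.
R24 starts after R22 ends, so R22 has no further overlaps.
R25 starts after R24 ends, so R24 has no further overlaps.
R26 starts exactly when R25 ends (back-to-back, no overlap).

R21 & R23, R22 & R23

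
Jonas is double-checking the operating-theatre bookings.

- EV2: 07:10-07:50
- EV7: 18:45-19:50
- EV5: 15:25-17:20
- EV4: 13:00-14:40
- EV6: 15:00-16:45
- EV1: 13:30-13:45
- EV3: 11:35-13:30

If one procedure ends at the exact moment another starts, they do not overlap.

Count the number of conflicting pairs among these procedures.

3

Check each pair: they overlap iff neither finishes before the other starts.
Sorted by start: EV2, EV3, EV4, EV1, EV6, EV5, EV7.
EV3 starts after EV2 ends, so EV2 has no further overlaps.
EV4 starts before EV3 ends → EV3 and EV4 overlap.
EV1 starts exactly when EV3 ends (back-to-back, no overlap), so EV3 has no further overlaps.
EV1 starts before EV4 ends → EV4 and EV1 overlap.
EV6 starts after EV4 ends, so EV4 has no further overlaps.
EV6 starts after EV1 ends, so EV1 has no further overlaps.
EV5 starts before EV6 ends → EV6 and EV5 overlap.
EV7 starts after EV6 ends.
EV7 starts after EV5 ends.
Overlapping pairs: EV1 & EV4, EV3 & EV4, EV5 & EV6 — 3 in total.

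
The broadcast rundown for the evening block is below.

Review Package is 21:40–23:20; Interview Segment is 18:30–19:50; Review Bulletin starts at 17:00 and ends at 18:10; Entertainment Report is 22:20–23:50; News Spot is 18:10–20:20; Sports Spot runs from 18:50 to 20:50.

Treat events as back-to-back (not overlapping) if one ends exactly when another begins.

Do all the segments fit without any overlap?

Two intervals overlap when each starts before the other ends.
Sorted by start: Review Bulletin, News Spot, Interview Segment, Sports Spot, Review Package, Entertainment Report.
News Spot starts exactly when Review Bulletin ends (back-to-back, no overlap) — done with Review Bulletin.
Interview Segment starts before News Spot ends → News Spot and Interview Segment overlap.
That's a conflict, so the schedule is not conflict-free.

No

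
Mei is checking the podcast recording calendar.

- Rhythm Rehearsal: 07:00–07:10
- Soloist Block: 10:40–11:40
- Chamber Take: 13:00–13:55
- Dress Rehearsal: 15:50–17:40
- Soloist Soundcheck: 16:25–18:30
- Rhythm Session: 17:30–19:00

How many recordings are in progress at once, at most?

3

Walk through starts and ends in time order (an end at T is processed before a start at T):
07:00 start Rhythm Rehearsal → 1
07:10 end Rhythm Rehearsal → 0
10:40 start Soloist Block → 1
11:40 end Soloist Block → 0
13:00 start Chamber Take → 1
13:55 end Chamber Take → 0
15:50 start Dress Rehearsal → 1
16:25 start Soloist Soundcheck → 2
17:30 start Rhythm Session → 3
17:40 end Dress Rehearsal → 2
18:30 end Soloist Soundcheck → 1
19:00 end Rhythm Session → 0
Peak is 3, at 17:30 (Dress Rehearsal, Rhythm Session, Soloist Soundcheck).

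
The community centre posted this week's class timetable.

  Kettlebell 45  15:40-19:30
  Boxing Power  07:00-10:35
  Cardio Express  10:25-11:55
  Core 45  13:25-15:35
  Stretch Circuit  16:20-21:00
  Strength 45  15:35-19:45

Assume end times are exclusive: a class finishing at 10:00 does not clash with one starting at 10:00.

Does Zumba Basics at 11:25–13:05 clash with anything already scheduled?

Boxing Power: ends 10:35 at or before Zumba Basics starts 11:25 → clear.
Cardio Express: starts 10:25 before Zumba Basics ends 13:05, and ends 11:55 after Zumba Basics starts 11:25 → overlap.
Core 45: starts 13:25 at or after Zumba Basics ends 13:05 → clear.
Strength 45: starts 15:35 at or after Zumba Basics ends 13:05 → clear.
Kettlebell 45: starts 15:40 at or after Zumba Basics ends 13:05 → clear.
Stretch Circuit: starts 16:20 at or after Zumba Basics ends 13:05 → clear.
Zumba Basics overlaps Cardio Express.

Yes — it overlaps Cardio Express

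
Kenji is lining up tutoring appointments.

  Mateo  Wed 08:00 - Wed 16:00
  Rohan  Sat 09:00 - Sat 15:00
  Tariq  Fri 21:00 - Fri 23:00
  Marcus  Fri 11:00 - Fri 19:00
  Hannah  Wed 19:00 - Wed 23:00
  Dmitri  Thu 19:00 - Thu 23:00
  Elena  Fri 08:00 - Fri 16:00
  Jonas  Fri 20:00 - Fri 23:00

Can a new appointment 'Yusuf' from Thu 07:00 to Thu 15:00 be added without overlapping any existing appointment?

Yes — the slot is free

Mateo: ends Wed 16:00 at or before Yusuf starts Thu 07:00 → clear.
Hannah: ends Wed 23:00 at or before Yusuf starts Thu 07:00 → clear.
Dmitri: starts Thu 19:00 at or after Yusuf ends Thu 15:00 → clear.
Elena: starts Fri 08:00 at or after Yusuf ends Thu 15:00 → clear.
Marcus: starts Fri 11:00 at or after Yusuf ends Thu 15:00 → clear.
Jonas: starts Fri 20:00 at or after Yusuf ends Thu 15:00 → clear.
Tariq: starts Fri 21:00 at or after Yusuf ends Thu 15:00 → clear.
Rohan: starts Sat 09:00 at or after Yusuf ends Thu 15:00 → clear.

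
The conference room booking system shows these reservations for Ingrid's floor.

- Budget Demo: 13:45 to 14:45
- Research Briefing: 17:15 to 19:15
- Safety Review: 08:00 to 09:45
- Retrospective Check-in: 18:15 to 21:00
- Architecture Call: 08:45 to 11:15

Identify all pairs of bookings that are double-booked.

Sorted by start: Safety Review, Architecture Call, Budget Demo, Research Briefing, Retrospective Check-in.
Architecture Call starts before Safety Review ends → Safety Review and Architecture Call overlap.
Budget Demo starts after Safety Review ends; Safety Review is clear from here.
Budget Demo starts after Architecture Call ends; Architecture Call is clear from here.
Research Briefing starts after Budget Demo ends; Budget Demo is clear from here.
Retrospective Check-in starts before Research Briefing ends → Research Briefing and Retrospective Check-in overlap.

Architecture Call & Safety Review, Research Briefing & Retrospective Check-in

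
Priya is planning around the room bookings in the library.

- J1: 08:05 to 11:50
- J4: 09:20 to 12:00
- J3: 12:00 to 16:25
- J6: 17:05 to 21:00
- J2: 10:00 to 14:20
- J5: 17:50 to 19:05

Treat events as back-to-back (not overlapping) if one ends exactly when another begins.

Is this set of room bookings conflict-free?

No

Sorted by start: J1, J4, J2, J3, J6, J5.
J4 starts before J1 ends → J1 and J4 overlap.
That's a conflict, so the schedule is not conflict-free.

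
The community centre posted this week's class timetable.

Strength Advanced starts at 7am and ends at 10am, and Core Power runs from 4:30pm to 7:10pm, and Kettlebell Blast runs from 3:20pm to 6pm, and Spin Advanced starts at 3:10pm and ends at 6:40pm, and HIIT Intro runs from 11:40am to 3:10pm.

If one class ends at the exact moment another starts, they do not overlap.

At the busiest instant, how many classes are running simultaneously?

3

Sort all start/end points and keep a running count:
7am start Strength Advanced → 1
10am end Strength Advanced → 0
11:40am start HIIT Intro → 1
3:10pm end HIIT Intro → 0
3:10pm start Spin Advanced → 1
3:20pm start Kettlebell Blast → 2
4:30pm start Core Power → 3
6pm end Kettlebell Blast → 2
6:40pm end Spin Advanced → 1
7:10pm end Core Power → 0
Peak is 3, at 4:30pm (Core Power, Kettlebell Blast, Spin Advanced).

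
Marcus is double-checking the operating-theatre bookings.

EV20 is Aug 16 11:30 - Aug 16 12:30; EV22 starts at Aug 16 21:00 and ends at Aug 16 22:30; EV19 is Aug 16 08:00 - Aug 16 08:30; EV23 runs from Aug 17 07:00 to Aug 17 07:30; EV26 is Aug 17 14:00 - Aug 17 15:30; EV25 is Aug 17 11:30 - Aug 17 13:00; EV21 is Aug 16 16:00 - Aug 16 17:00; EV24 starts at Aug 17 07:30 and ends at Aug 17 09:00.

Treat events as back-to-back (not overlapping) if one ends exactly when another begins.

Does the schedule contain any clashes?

No

Two intervals overlap when each starts before the other ends.
Sorted by start: EV19, EV20, EV21, EV22, EV23, EV24, EV25, EV26.
EV20 starts after EV19 ends; EV19 is clear from here.
EV21 starts after EV20 ends; EV20 is clear from here.
EV22 starts after EV21 ends; EV21 is clear from here.
EV23 starts after EV22 ends; EV22 is clear from here.
EV24 starts exactly when EV23 ends (back-to-back, no overlap); EV23 is clear from here.
EV25 starts after EV24 ends; EV24 is clear from here.
EV26 starts after EV25 ends.
Every pair is clear; the schedule has no overlaps.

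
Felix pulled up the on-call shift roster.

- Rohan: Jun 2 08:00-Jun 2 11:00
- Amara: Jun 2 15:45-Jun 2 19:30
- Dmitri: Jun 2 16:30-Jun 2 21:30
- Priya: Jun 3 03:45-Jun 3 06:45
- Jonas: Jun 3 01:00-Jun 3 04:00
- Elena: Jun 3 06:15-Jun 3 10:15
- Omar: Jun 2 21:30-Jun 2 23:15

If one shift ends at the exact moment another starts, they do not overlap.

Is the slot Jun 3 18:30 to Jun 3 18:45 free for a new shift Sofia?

Rohan: ends Jun 2 11:00 at or before Sofia starts Jun 3 18:30 → clear.
Amara: ends Jun 2 19:30 at or before Sofia starts Jun 3 18:30 → clear.
Dmitri: ends Jun 2 21:30 at or before Sofia starts Jun 3 18:30 → clear.
Omar: ends Jun 2 23:15 at or before Sofia starts Jun 3 18:30 → clear.
Jonas: ends Jun 3 04:00 at or before Sofia starts Jun 3 18:30 → clear.
Priya: ends Jun 3 06:45 at or before Sofia starts Jun 3 18:30 → clear.
Elena: ends Jun 3 10:15 at or before Sofia starts Jun 3 18:30 → clear.

Yes — the slot is free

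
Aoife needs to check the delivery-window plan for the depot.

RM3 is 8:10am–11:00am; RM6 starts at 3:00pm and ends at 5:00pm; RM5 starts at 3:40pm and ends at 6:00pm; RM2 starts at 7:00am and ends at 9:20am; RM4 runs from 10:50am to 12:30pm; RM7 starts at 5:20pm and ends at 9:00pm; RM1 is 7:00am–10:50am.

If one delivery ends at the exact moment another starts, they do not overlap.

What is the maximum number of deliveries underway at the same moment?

3

Walk through starts and ends in time order (an end at T is processed before a start at T):
7:00am start RM1 → 1
7:00am start RM2 → 2
8:10am start RM3 → 3
9:20am end RM2 → 2
10:50am end RM1 → 1
10:50am start RM4 → 2
11:00am end RM3 → 1
12:30pm end RM4 → 0
3:00pm start RM6 → 1
3:40pm start RM5 → 2
5:00pm end RM6 → 1
5:20pm start RM7 → 2
6:00pm end RM5 → 1
9:00pm end RM7 → 0
Peak is 3, at 8:10am (RM1, RM2, RM3).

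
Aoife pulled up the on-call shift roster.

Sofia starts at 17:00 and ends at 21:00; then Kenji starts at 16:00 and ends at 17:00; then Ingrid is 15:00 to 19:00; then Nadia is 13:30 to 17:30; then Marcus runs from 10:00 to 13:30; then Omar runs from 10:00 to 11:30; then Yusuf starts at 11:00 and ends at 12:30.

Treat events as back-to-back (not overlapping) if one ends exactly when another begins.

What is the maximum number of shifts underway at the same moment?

3

Walk through starts and ends in time order (an end at T is processed before a start at T):
10:00 start Marcus → 1
10:00 start Omar → 2
11:00 start Yusuf → 3
11:30 end Omar → 2
12:30 end Yusuf → 1
13:30 end Marcus → 0
13:30 start Nadia → 1
15:00 start Ingrid → 2
16:00 start Kenji → 3
17:00 end Kenji → 2
17:00 start Sofia → 3
17:30 end Nadia → 2
19:00 end Ingrid → 1
21:00 end Sofia → 0
Peak is 3, at 11:00 (Marcus, Omar, Yusuf).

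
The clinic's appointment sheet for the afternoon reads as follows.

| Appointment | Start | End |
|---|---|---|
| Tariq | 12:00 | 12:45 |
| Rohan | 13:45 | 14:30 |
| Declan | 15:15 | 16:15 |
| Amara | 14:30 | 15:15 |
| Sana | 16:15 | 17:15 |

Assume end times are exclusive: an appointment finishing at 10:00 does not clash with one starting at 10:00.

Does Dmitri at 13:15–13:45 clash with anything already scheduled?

Tariq: ends 12:45 at or before Dmitri starts 13:15 → clear.
Rohan: starts 13:45 at or after Dmitri ends 13:45 → clear.
Amara: starts 14:30 at or after Dmitri ends 13:45 → clear.
Declan: starts 15:15 at or after Dmitri ends 13:45 → clear.
Sana: starts 16:15 at or after Dmitri ends 13:45 → clear.

No — it doesn't clash with anything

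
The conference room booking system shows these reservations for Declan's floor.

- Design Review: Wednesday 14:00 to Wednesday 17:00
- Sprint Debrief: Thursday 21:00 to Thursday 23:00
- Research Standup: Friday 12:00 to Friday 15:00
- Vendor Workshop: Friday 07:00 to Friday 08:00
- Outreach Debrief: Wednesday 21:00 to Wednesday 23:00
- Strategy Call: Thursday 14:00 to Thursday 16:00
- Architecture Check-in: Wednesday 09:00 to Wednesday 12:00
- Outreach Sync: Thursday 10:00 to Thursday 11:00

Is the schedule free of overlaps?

Yes

Sorted by start: Architecture Check-in, Design Review, Outreach Debrief, Outreach Sync, Strategy Call, Sprint Debrief, Vendor Workshop, Research Standup.
Design Review starts after Architecture Check-in ends, so Architecture Check-in has no further overlaps.
Outreach Debrief starts after Design Review ends, so Design Review has no further overlaps.
Outreach Sync starts after Outreach Debrief ends, so Outreach Debrief has no further overlaps.
Strategy Call starts after Outreach Sync ends, so Outreach Sync has no further overlaps.
Sprint Debrief starts after Strategy Call ends, so Strategy Call has no further overlaps.
Vendor Workshop starts after Sprint Debrief ends, so Sprint Debrief has no further overlaps.
Research Standup starts after Vendor Workshop ends.
Every pair is clear; the schedule has no overlaps.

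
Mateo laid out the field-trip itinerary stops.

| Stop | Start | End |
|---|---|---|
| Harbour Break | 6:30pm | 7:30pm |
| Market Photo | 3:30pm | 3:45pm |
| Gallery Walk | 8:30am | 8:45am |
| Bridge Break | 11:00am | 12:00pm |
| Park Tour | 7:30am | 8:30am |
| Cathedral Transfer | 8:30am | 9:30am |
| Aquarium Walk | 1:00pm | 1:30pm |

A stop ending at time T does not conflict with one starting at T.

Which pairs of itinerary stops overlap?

Sorted by start: Park Tour, Gallery Walk, Cathedral Transfer, Bridge Break, Aquarium Walk, Market Photo, Harbour Break.
Gallery Walk starts exactly when Park Tour ends (back-to-back, no overlap), so nothing later overlaps Park Tour either.
Cathedral Transfer starts before Gallery Walk ends → Gallery Walk and Cathedral Transfer overlap.
Bridge Break starts after Gallery Walk ends, so nothing later overlaps Gallery Walk either.
Bridge Break starts after Cathedral Transfer ends, so nothing later overlaps Cathedral Transfer either.
Aquarium Walk starts after Bridge Break ends, so nothing later overlaps Bridge Break either.
Market Photo starts after Aquarium Walk ends, so nothing later overlaps Aquarium Walk either.
Harbour Break starts after Market Photo ends.

Cathedral Transfer & Gallery Walk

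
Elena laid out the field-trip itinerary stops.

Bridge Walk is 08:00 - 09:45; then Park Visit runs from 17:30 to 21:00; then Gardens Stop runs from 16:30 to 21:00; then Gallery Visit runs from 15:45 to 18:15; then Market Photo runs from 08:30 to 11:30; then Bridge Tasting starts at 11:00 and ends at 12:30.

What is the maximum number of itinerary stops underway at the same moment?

Sweep the timeline, counting +1 at each start and −1 at each end (ends before starts at a tie):
08:00 start Bridge Walk → 1
08:30 start Market Photo → 2
09:45 end Bridge Walk → 1
11:00 start Bridge Tasting → 2
11:30 end Market Photo → 1
12:30 end Bridge Tasting → 0
15:45 start Gallery Visit → 1
16:30 start Gardens Stop → 2
17:30 start Park Visit → 3
18:15 end Gallery Visit → 2
21:00 end Gardens Stop → 1
21:00 end Park Visit → 0
Peak is 3, at 17:30 (Gallery Visit, Gardens Stop, Park Visit).

3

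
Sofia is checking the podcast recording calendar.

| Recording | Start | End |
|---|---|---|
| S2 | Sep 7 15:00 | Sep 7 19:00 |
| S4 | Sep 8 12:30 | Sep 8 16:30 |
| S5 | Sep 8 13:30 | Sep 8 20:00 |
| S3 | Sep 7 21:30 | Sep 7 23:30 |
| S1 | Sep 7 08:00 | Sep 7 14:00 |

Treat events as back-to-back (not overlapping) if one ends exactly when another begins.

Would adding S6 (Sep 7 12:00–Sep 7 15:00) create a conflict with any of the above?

Yes — it overlaps S1

S1: starts Sep 7 08:00 before S6 ends Sep 7 15:00, and ends Sep 7 14:00 after S6 starts Sep 7 12:00 → overlap.
S2: starts Sep 7 15:00 at or after S6 ends Sep 7 15:00 → clear.
S3: starts Sep 7 21:30 at or after S6 ends Sep 7 15:00 → clear.
S4: starts Sep 8 12:30 at or after S6 ends Sep 7 15:00 → clear.
S5: starts Sep 8 13:30 at or after S6 ends Sep 7 15:00 → clear.
S6 overlaps S1.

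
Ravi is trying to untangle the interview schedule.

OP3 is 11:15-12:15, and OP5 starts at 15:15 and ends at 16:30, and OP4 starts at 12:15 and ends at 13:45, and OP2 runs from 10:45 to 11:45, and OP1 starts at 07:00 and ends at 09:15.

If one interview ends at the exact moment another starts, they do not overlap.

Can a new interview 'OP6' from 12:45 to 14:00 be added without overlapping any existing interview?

No — it overlaps OP4

OP1: ends 09:15 at or before OP6 starts 12:45 → clear.
OP2: ends 11:45 at or before OP6 starts 12:45 → clear.
OP3: ends 12:15 at or before OP6 starts 12:45 → clear.
OP4: starts 12:15 before OP6 ends 14:00, and ends 13:45 after OP6 starts 12:45 → overlap.
OP5: starts 15:15 at or after OP6 ends 14:00 → clear.
OP6 overlaps OP4.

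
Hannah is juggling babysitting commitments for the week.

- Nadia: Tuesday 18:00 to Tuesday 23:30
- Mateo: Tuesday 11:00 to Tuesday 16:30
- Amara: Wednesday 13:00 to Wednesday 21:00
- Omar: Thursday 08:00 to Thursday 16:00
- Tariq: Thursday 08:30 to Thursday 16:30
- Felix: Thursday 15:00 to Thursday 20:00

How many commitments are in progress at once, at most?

3

Sort all start/end points and keep a running count:
Tuesday 11:00 start Mateo → 1
Tuesday 16:30 end Mateo → 0
Tuesday 18:00 start Nadia → 1
Tuesday 23:30 end Nadia → 0
Wednesday 13:00 start Amara → 1
Wednesday 21:00 end Amara → 0
Thursday 08:00 start Omar → 1
Thursday 08:30 start Tariq → 2
Thursday 15:00 start Felix → 3
Thursday 16:00 end Omar → 2
Thursday 16:30 end Tariq → 1
Thursday 20:00 end Felix → 0
Peak is 3, at Thursday 15:00 (Felix, Omar, Tariq).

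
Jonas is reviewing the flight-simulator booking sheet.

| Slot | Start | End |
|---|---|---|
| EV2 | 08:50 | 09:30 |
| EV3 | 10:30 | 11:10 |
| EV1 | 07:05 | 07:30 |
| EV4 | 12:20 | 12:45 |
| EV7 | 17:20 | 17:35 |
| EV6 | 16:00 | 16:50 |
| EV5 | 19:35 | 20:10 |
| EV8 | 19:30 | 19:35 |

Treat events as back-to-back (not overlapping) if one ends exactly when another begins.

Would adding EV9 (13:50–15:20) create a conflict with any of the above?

EV1: ends 07:30 at or before EV9 starts 13:50 → clear.
EV2: ends 09:30 at or before EV9 starts 13:50 → clear.
EV3: ends 11:10 at or before EV9 starts 13:50 → clear.
EV4: ends 12:45 at or before EV9 starts 13:50 → clear.
EV6: starts 16:00 at or after EV9 ends 15:20 → clear.
EV7: starts 17:20 at or after EV9 ends 15:20 → clear.
EV8: starts 19:30 at or after EV9 ends 15:20 → clear.
EV5: starts 19:35 at or after EV9 ends 15:20 → clear.

No — it doesn't clash with anything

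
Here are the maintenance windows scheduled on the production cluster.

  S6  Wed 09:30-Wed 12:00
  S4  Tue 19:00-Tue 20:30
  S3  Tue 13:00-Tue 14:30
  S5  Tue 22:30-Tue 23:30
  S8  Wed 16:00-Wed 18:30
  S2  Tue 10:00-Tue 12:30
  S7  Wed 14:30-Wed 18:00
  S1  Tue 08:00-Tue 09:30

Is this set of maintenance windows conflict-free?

Sorted by start: S1, S2, S3, S4, S5, S6, S7, S8.
S2 starts after S1 ends, so S1 has no further overlaps.
S3 starts after S2 ends, so S2 has no further overlaps.
S4 starts after S3 ends, so S3 has no further overlaps.
S5 starts after S4 ends, so S4 has no further overlaps.
S6 starts after S5 ends, so S5 has no further overlaps.
S7 starts after S6 ends, so S6 has no further overlaps.
S8 starts before S7 ends → S7 and S8 overlap.
That's a conflict, so the schedule is not conflict-free.

No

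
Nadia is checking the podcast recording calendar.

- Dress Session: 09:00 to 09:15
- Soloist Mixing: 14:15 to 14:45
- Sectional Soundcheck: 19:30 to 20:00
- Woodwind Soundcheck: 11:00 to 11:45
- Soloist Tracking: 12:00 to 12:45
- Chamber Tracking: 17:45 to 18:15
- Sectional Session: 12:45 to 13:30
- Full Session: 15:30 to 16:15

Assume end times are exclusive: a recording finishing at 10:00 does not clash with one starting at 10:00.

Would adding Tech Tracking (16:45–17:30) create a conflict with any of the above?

Dress Session: ends 09:15 at or before Tech Tracking starts 16:45 → clear.
Woodwind Soundcheck: ends 11:45 at or before Tech Tracking starts 16:45 → clear.
Soloist Tracking: ends 12:45 at or before Tech Tracking starts 16:45 → clear.
Sectional Session: ends 13:30 at or before Tech Tracking starts 16:45 → clear.
Soloist Mixing: ends 14:45 at or before Tech Tracking starts 16:45 → clear.
Full Session: ends 16:15 at or before Tech Tracking starts 16:45 → clear.
Chamber Tracking: starts 17:45 at or after Tech Tracking ends 17:30 → clear.
Sectional Soundcheck: starts 19:30 at or after Tech Tracking ends 17:30 → clear.

No — it doesn't clash with anything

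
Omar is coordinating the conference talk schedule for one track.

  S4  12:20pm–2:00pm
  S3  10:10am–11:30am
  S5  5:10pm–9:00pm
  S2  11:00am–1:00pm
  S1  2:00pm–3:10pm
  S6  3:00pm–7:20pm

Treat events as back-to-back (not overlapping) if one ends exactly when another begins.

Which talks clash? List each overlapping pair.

S1 & S6, S2 & S3, S2 & S4, S5 & S6

Sorted by start: S3, S2, S4, S1, S6, S5.
S2 starts before S3 ends → S3 and S2 overlap.
S4 starts after S3 ends, so nothing later overlaps S3 either.
S4 starts before S2 ends → S2 and S4 overlap.
S1 starts after S2 ends, so nothing later overlaps S2 either.
S1 starts exactly when S4 ends (back-to-back, no overlap), so nothing later overlaps S4 either.
S6 starts before S1 ends → S1 and S6 overlap.
S5 starts after S1 ends.
S5 starts before S6 ends → S6 and S5 overlap.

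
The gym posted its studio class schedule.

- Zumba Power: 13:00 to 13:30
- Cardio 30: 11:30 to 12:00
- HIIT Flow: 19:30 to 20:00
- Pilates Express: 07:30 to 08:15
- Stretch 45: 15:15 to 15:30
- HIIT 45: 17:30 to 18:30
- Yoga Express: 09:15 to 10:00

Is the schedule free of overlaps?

Check each pair: they overlap iff neither finishes before the other starts.
Sorted by start: Pilates Express, Yoga Express, Cardio 30, Zumba Power, Stretch 45, HIIT 45, HIIT Flow.
Yoga Express starts after Pilates Express ends — done with Pilates Express.
Cardio 30 starts after Yoga Express ends — done with Yoga Express.
Zumba Power starts after Cardio 30 ends — done with Cardio 30.
Stretch 45 starts after Zumba Power ends — done with Zumba Power.
HIIT 45 starts after Stretch 45 ends — done with Stretch 45.
HIIT Flow starts after HIIT 45 ends.
Every pair is clear; the schedule has no overlaps.

Yes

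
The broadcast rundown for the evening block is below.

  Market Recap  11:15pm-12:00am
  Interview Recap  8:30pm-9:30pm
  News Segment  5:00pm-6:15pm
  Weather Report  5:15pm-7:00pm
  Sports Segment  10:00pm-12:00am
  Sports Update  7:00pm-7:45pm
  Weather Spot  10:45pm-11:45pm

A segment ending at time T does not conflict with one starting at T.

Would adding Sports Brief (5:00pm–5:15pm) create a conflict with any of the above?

News Segment: starts 5:00pm before Sports Brief ends 5:15pm, and ends 6:15pm after Sports Brief starts 5:00pm → overlap.
Weather Report: starts 5:15pm at or after Sports Brief ends 5:15pm → clear.
Sports Update: starts 7:00pm at or after Sports Brief ends 5:15pm → clear.
Interview Recap: starts 8:30pm at or after Sports Brief ends 5:15pm → clear.
Sports Segment: starts 10:00pm at or after Sports Brief ends 5:15pm → clear.
Weather Spot: starts 10:45pm at or after Sports Brief ends 5:15pm → clear.
Market Recap: starts 11:15pm at or after Sports Brief ends 5:15pm → clear.
Sports Brief overlaps News Segment.

Yes — it overlaps News Segment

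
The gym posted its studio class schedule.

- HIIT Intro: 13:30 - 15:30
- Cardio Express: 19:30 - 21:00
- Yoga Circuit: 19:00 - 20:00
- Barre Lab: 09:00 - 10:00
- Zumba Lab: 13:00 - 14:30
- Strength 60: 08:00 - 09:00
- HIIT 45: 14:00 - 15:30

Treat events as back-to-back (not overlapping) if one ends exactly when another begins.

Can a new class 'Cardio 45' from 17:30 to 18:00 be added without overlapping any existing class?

Strength 60: ends 09:00 at or before Cardio 45 starts 17:30 → clear.
Barre Lab: ends 10:00 at or before Cardio 45 starts 17:30 → clear.
Zumba Lab: ends 14:30 at or before Cardio 45 starts 17:30 → clear.
HIIT Intro: ends 15:30 at or before Cardio 45 starts 17:30 → clear.
HIIT 45: ends 15:30 at or before Cardio 45 starts 17:30 → clear.
Yoga Circuit: starts 19:00 at or after Cardio 45 ends 18:00 → clear.
Cardio Express: starts 19:30 at or after Cardio 45 ends 18:00 → clear.

Yes — the slot is free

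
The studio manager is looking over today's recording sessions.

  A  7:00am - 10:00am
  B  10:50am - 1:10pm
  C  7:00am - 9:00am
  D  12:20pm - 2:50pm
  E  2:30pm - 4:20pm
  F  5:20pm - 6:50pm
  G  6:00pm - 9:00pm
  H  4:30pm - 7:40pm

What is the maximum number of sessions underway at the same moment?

3

Sort all start/end points and keep a running count:
7:00am start A → 1
7:00am start C → 2
9:00am end C → 1
10:00am end A → 0
10:50am start B → 1
12:20pm start D → 2
1:10pm end B → 1
2:30pm start E → 2
2:50pm end D → 1
4:20pm end E → 0
4:30pm start H → 1
5:20pm start F → 2
6:00pm start G → 3
6:50pm end F → 2
7:40pm end H → 1
9:00pm end G → 0
Peak is 3, at 6:00pm (F, G, H).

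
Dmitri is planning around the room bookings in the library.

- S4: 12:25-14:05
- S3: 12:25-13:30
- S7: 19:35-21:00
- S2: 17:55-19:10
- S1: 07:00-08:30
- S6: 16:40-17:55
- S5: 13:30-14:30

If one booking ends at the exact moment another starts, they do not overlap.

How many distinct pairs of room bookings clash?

2

Two intervals overlap when each starts before the other ends.
Sorted by start: S1, S3, S4, S5, S6, S2, S7.
S3 starts after S1 ends; S1 is clear from here.
S4 starts before S3 ends → S3 and S4 overlap.
S5 starts exactly when S3 ends (back-to-back, no overlap); S3 is clear from here.
S5 starts before S4 ends → S4 and S5 overlap.
S6 starts after S4 ends; S4 is clear from here.
S6 starts after S5 ends; S5 is clear from here.
S2 starts exactly when S6 ends (back-to-back, no overlap); S6 is clear from here.
S7 starts after S2 ends.
Overlapping pairs: S3 & S4, S4 & S5 — 2 in total.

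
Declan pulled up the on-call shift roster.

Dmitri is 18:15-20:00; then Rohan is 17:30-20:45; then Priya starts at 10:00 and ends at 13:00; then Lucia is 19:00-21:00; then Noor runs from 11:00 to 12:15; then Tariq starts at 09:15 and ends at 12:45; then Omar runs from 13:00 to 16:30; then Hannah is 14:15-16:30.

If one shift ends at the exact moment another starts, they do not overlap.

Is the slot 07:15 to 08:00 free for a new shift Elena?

Yes — the slot is free

Tariq: starts 09:15 at or after Elena ends 08:00 → clear.
Priya: starts 10:00 at or after Elena ends 08:00 → clear.
Noor: starts 11:00 at or after Elena ends 08:00 → clear.
Omar: starts 13:00 at or after Elena ends 08:00 → clear.
Hannah: starts 14:15 at or after Elena ends 08:00 → clear.
Rohan: starts 17:30 at or after Elena ends 08:00 → clear.
Dmitri: starts 18:15 at or after Elena ends 08:00 → clear.
Lucia: starts 19:00 at or after Elena ends 08:00 → clear.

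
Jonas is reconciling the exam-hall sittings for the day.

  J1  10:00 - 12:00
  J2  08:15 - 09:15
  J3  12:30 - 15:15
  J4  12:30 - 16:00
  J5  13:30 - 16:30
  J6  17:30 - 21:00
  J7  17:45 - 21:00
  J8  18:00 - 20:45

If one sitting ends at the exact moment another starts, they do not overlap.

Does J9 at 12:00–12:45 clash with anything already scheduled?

Yes — it overlaps J3, J4

J2: ends 09:15 at or before J9 starts 12:00 → clear.
J1: ends 12:00 at or before J9 starts 12:00 → clear.
J3: starts 12:30 before J9 ends 12:45, and ends 15:15 after J9 starts 12:00 → overlap.
J4: starts 12:30 before J9 ends 12:45, and ends 16:00 after J9 starts 12:00 → overlap.
J5: starts 13:30 at or after J9 ends 12:45 → clear.
J6: starts 17:30 at or after J9 ends 12:45 → clear.
J7: starts 17:45 at or after J9 ends 12:45 → clear.
J8: starts 18:00 at or after J9 ends 12:45 → clear.
J9 overlaps J3, J4.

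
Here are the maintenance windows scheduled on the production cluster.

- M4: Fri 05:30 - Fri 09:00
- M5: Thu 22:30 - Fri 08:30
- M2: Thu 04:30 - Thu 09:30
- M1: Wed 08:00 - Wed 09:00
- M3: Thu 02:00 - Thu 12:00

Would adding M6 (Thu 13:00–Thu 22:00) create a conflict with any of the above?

No — it doesn't clash with anything

M1: ends Wed 09:00 at or before M6 starts Thu 13:00 → clear.
M3: ends Thu 12:00 at or before M6 starts Thu 13:00 → clear.
M2: ends Thu 09:30 at or before M6 starts Thu 13:00 → clear.
M5: starts Thu 22:30 at or after M6 ends Thu 22:00 → clear.
M4: starts Fri 05:30 at or after M6 ends Thu 22:00 → clear.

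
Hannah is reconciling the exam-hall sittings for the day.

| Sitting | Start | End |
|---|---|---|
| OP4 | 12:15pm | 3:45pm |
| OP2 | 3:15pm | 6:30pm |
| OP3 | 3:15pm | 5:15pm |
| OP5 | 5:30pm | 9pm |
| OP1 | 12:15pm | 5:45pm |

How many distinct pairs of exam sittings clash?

8

Sorted by start: OP1, OP4, OP2, OP3, OP5.
OP4 starts before OP1 ends → OP1 and OP4 overlap.
OP2 starts before OP1 ends → OP1 and OP2 overlap.
OP3 starts before OP1 ends → OP1 and OP3 overlap.
OP5 starts before OP1 ends → OP1 and OP5 overlap.
OP2 starts before OP4 ends → OP4 and OP2 overlap.
OP3 starts before OP4 ends → OP4 and OP3 overlap.
OP5 starts after OP4 ends.
OP3 starts before OP2 ends → OP2 and OP3 overlap.
OP5 starts before OP2 ends → OP2 and OP5 overlap.
OP5 starts after OP3 ends.
Overlapping pairs: OP1 & OP2, OP1 & OP3, OP1 & OP4, OP1 & OP5, OP2 & OP3, OP2 & OP4, OP2 & OP5, OP3 & OP4 — 8 in total.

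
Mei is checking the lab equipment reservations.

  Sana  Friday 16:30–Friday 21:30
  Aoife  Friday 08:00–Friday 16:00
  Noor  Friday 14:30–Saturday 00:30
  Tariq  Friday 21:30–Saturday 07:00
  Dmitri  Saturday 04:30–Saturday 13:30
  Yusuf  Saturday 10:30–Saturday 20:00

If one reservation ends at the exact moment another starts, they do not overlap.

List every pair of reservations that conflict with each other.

Aoife & Noor, Dmitri & Tariq, Dmitri & Yusuf, Noor & Sana, Noor & Tariq

Two intervals overlap when each starts before the other ends.
Sorted by start: Aoife, Noor, Sana, Tariq, Dmitri, Yusuf.
Noor starts before Aoife ends → Aoife and Noor overlap.
Sana starts after Aoife ends, so nothing later overlaps Aoife either.
Sana starts before Noor ends → Noor and Sana overlap.
Tariq starts before Noor ends → Noor and Tariq overlap.
Dmitri starts after Noor ends, so nothing later overlaps Noor either.
Tariq starts exactly when Sana ends (back-to-back, no overlap), so nothing later overlaps Sana either.
Dmitri starts before Tariq ends → Tariq and Dmitri overlap.
Yusuf starts after Tariq ends.
Yusuf starts before Dmitri ends → Dmitri and Yusuf overlap.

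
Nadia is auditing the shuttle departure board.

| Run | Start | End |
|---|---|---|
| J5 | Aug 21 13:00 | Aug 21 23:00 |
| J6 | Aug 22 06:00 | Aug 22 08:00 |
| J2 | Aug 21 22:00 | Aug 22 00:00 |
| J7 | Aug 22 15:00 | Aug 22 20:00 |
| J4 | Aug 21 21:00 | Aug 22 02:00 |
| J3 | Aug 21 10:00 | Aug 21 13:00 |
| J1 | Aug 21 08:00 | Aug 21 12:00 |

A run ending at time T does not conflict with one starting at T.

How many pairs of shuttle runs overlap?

4

Sorted by start: J1, J3, J5, J4, J2, J6, J7.
J3 starts before J1 ends → J1 and J3 overlap.
J5 starts after J1 ends, so J1 has no further overlaps.
J5 starts exactly when J3 ends (back-to-back, no overlap), so J3 has no further overlaps.
J4 starts before J5 ends → J5 and J4 overlap.
J2 starts before J5 ends → J5 and J2 overlap.
J6 starts after J5 ends, so J5 has no further overlaps.
J2 starts before J4 ends → J4 and J2 overlap.
J6 starts after J4 ends, so J4 has no further overlaps.
J6 starts after J2 ends, so J2 has no further overlaps.
J7 starts after J6 ends.
Overlapping pairs: J1 & J3, J2 & J4, J2 & J5, J4 & J5 — 4 in total.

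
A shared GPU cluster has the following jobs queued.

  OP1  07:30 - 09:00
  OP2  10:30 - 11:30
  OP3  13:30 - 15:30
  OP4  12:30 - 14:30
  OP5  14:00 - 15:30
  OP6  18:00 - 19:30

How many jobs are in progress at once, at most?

Sweep the timeline, counting +1 at each start and −1 at each end (ends before starts at a tie):
07:30 start OP1 → 1
09:00 end OP1 → 0
10:30 start OP2 → 1
11:30 end OP2 → 0
12:30 start OP4 → 1
13:30 start OP3 → 2
14:00 start OP5 → 3
14:30 end OP4 → 2
15:30 end OP3 → 1
15:30 end OP5 → 0
18:00 start OP6 → 1
19:30 end OP6 → 0
Peak is 3, at 14:00 (OP3, OP4, OP5).

3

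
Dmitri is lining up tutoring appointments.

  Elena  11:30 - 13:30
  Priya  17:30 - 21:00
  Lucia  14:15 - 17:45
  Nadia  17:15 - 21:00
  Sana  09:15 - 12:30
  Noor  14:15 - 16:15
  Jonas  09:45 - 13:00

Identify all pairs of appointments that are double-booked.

Sorted by start: Sana, Jonas, Elena, Noor, Lucia, Nadia, Priya.
Jonas starts before Sana ends → Sana and Jonas overlap.
Elena starts before Sana ends → Sana and Elena overlap.
Noor starts after Sana ends, so nothing later overlaps Sana either.
Elena starts before Jonas ends → Jonas and Elena overlap.
Noor starts after Jonas ends, so nothing later overlaps Jonas either.
Noor starts after Elena ends, so nothing later overlaps Elena either.
Lucia starts before Noor ends → Noor and Lucia overlap.
Nadia starts after Noor ends, so nothing later overlaps Noor either.
Nadia starts before Lucia ends → Lucia and Nadia overlap.
Priya starts before Lucia ends → Lucia and Priya overlap.
Priya starts before Nadia ends → Nadia and Priya overlap.

Elena & Jonas, Elena & Sana, Jonas & Sana, Lucia & Nadia, Lucia & Noor, Lucia & Priya, Nadia & Priya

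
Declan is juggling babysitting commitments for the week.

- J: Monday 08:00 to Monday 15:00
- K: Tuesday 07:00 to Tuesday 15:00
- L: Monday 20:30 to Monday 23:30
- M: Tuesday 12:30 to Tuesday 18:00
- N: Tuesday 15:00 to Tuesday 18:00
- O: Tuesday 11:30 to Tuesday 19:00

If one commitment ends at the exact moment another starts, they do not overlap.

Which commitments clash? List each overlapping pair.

Sorted by start: J, L, K, O, M, N.
L starts after J ends; J is clear from here.
K starts after L ends; L is clear from here.
O starts before K ends → K and O overlap.
M starts before K ends → K and M overlap.
N starts exactly when K ends (back-to-back, no overlap).
M starts before O ends → O and M overlap.
N starts before O ends → O and N overlap.
N starts before M ends → M and N overlap.

K & M, K & O, M & N, M & O, N & O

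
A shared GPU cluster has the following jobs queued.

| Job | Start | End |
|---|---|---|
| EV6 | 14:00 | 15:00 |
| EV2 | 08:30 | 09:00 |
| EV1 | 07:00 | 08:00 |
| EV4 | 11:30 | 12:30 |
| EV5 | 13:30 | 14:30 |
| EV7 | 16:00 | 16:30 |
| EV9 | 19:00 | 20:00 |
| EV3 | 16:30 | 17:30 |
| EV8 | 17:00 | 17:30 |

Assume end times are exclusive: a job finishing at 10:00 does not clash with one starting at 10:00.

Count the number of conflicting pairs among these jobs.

2

Sorted by start: EV1, EV2, EV4, EV5, EV6, EV7, EV3, EV8, EV9.
EV2 starts after EV1 ends — done with EV1.
EV4 starts after EV2 ends — done with EV2.
EV5 starts after EV4 ends — done with EV4.
EV6 starts before EV5 ends → EV5 and EV6 overlap.
EV7 starts after EV5 ends — done with EV5.
EV7 starts after EV6 ends — done with EV6.
EV3 starts exactly when EV7 ends (back-to-back, no overlap) — done with EV7.
EV8 starts before EV3 ends → EV3 and EV8 overlap.
EV9 starts after EV3 ends.
EV9 starts after EV8 ends.
Overlapping pairs: EV3 & EV8, EV5 & EV6 — 2 in total.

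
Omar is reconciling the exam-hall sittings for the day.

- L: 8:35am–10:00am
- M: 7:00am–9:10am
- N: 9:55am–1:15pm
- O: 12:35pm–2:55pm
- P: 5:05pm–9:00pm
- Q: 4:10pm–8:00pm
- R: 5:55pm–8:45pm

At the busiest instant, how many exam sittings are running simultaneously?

3

Sweep the timeline, counting +1 at each start and −1 at each end (ends before starts at a tie):
7:00am start M → 1
8:35am start L → 2
9:10am end M → 1
9:55am start N → 2
10:00am end L → 1
12:35pm start O → 2
1:15pm end N → 1
2:55pm end O → 0
4:10pm start Q → 1
5:05pm start P → 2
5:55pm start R → 3
8:00pm end Q → 2
8:45pm end R → 1
9:00pm end P → 0
Peak is 3, at 5:55pm (P, Q, R).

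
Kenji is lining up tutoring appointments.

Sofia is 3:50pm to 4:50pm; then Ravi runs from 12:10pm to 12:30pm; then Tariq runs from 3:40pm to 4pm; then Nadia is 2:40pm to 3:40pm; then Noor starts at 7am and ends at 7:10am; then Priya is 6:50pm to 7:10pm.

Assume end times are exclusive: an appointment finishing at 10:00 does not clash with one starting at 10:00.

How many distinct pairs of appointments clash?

Two intervals overlap when each starts before the other ends.
Sorted by start: Noor, Ravi, Nadia, Tariq, Sofia, Priya.
Ravi starts after Noor ends — done with Noor.
Nadia starts after Ravi ends — done with Ravi.
Tariq starts exactly when Nadia ends (back-to-back, no overlap) — done with Nadia.
Sofia starts before Tariq ends → Tariq and Sofia overlap.
Priya starts after Tariq ends.
Priya starts after Sofia ends.
Overlapping pairs: Sofia & Tariq — 1 in total.

1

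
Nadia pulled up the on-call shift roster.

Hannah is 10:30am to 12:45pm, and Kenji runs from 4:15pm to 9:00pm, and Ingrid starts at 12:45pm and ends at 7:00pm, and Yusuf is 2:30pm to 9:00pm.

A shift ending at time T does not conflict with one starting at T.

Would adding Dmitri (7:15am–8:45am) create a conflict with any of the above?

Hannah: starts 10:30am at or after Dmitri ends 8:45am → clear.
Ingrid: starts 12:45pm at or after Dmitri ends 8:45am → clear.
Yusuf: starts 2:30pm at or after Dmitri ends 8:45am → clear.
Kenji: starts 4:15pm at or after Dmitri ends 8:45am → clear.

No — it doesn't clash with anything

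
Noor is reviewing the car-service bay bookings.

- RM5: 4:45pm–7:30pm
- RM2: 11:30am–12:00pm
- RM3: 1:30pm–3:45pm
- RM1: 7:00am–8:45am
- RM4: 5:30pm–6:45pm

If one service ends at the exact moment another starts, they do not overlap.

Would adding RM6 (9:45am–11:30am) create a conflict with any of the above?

No — it doesn't clash with anything

RM1: ends 8:45am at or before RM6 starts 9:45am → clear.
RM2: starts 11:30am at or after RM6 ends 11:30am → clear.
RM3: starts 1:30pm at or after RM6 ends 11:30am → clear.
RM5: starts 4:45pm at or after RM6 ends 11:30am → clear.
RM4: starts 5:30pm at or after RM6 ends 11:30am → clear.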